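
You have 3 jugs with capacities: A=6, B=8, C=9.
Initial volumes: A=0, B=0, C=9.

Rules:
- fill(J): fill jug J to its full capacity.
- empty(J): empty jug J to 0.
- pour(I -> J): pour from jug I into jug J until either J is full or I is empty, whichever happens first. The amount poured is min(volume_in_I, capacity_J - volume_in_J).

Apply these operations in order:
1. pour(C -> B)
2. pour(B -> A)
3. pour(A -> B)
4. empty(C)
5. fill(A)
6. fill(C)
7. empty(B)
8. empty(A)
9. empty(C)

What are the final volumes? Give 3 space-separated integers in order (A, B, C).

Step 1: pour(C -> B) -> (A=0 B=8 C=1)
Step 2: pour(B -> A) -> (A=6 B=2 C=1)
Step 3: pour(A -> B) -> (A=0 B=8 C=1)
Step 4: empty(C) -> (A=0 B=8 C=0)
Step 5: fill(A) -> (A=6 B=8 C=0)
Step 6: fill(C) -> (A=6 B=8 C=9)
Step 7: empty(B) -> (A=6 B=0 C=9)
Step 8: empty(A) -> (A=0 B=0 C=9)
Step 9: empty(C) -> (A=0 B=0 C=0)

Answer: 0 0 0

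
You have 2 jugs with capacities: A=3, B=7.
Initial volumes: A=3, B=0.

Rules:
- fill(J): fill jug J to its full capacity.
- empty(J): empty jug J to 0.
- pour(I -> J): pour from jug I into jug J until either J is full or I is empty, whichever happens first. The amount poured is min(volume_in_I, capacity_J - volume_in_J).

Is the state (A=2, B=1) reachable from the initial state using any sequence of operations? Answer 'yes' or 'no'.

BFS explored all 20 reachable states.
Reachable set includes: (0,0), (0,1), (0,2), (0,3), (0,4), (0,5), (0,6), (0,7), (1,0), (1,7), (2,0), (2,7) ...
Target (A=2, B=1) not in reachable set → no.

Answer: no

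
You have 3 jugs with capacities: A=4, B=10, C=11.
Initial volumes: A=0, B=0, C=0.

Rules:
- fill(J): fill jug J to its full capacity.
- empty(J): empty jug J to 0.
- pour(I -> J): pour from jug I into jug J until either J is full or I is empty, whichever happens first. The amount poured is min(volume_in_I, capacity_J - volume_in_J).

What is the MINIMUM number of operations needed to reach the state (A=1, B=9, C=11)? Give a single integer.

BFS from (A=0, B=0, C=0). One shortest path:
  1. fill(C) -> (A=0 B=0 C=11)
  2. pour(C -> B) -> (A=0 B=10 C=1)
  3. pour(C -> A) -> (A=1 B=10 C=0)
  4. pour(B -> C) -> (A=1 B=0 C=10)
  5. fill(B) -> (A=1 B=10 C=10)
  6. pour(B -> C) -> (A=1 B=9 C=11)
Reached target in 6 moves.

Answer: 6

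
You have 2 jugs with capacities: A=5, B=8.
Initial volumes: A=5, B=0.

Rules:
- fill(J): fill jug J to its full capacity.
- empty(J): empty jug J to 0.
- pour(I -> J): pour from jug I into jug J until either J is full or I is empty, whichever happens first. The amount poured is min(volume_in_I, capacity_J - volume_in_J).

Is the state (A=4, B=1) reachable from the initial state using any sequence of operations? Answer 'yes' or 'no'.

BFS explored all 26 reachable states.
Reachable set includes: (0,0), (0,1), (0,2), (0,3), (0,4), (0,5), (0,6), (0,7), (0,8), (1,0), (1,8), (2,0) ...
Target (A=4, B=1) not in reachable set → no.

Answer: no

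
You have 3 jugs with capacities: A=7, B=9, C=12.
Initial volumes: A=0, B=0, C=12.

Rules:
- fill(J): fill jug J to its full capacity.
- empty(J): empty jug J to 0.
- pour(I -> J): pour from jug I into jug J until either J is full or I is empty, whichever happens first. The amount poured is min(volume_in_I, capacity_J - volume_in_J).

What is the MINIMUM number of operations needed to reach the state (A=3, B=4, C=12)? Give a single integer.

BFS from (A=0, B=0, C=12). One shortest path:
  1. pour(C -> A) -> (A=7 B=0 C=5)
  2. pour(C -> B) -> (A=7 B=5 C=0)
  3. pour(A -> C) -> (A=0 B=5 C=7)
  4. fill(A) -> (A=7 B=5 C=7)
  5. pour(A -> B) -> (A=3 B=9 C=7)
  6. pour(B -> C) -> (A=3 B=4 C=12)
Reached target in 6 moves.

Answer: 6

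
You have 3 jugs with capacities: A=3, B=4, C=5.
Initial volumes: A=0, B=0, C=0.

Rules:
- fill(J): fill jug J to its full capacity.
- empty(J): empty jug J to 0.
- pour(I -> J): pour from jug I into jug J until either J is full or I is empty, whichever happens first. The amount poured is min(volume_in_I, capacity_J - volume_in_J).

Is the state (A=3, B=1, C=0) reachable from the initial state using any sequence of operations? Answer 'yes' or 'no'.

Answer: yes

Derivation:
BFS from (A=0, B=0, C=0):
  1. fill(B) -> (A=0 B=4 C=0)
  2. pour(B -> A) -> (A=3 B=1 C=0)
Target reached → yes.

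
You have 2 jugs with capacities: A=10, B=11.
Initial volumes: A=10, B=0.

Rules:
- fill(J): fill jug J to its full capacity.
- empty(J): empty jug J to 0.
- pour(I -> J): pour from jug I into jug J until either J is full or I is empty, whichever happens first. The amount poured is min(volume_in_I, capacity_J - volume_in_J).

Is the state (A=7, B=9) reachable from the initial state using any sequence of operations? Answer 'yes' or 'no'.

Answer: no

Derivation:
BFS explored all 42 reachable states.
Reachable set includes: (0,0), (0,1), (0,2), (0,3), (0,4), (0,5), (0,6), (0,7), (0,8), (0,9), (0,10), (0,11) ...
Target (A=7, B=9) not in reachable set → no.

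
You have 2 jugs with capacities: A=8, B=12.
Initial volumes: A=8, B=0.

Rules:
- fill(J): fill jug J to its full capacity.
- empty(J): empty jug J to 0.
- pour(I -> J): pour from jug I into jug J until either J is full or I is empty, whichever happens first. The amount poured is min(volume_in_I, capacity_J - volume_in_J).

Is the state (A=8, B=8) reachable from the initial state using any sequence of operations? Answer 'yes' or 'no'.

BFS from (A=8, B=0):
  1. pour(A -> B) -> (A=0 B=8)
  2. fill(A) -> (A=8 B=8)
Target reached → yes.

Answer: yes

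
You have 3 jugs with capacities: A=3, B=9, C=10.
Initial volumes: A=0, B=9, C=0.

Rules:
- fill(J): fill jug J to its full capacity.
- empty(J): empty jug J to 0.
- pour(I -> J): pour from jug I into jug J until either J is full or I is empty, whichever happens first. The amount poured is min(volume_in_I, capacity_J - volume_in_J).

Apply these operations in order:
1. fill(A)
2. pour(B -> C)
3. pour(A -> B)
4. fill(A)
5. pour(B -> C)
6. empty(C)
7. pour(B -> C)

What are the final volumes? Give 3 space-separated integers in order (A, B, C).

Answer: 3 0 2

Derivation:
Step 1: fill(A) -> (A=3 B=9 C=0)
Step 2: pour(B -> C) -> (A=3 B=0 C=9)
Step 3: pour(A -> B) -> (A=0 B=3 C=9)
Step 4: fill(A) -> (A=3 B=3 C=9)
Step 5: pour(B -> C) -> (A=3 B=2 C=10)
Step 6: empty(C) -> (A=3 B=2 C=0)
Step 7: pour(B -> C) -> (A=3 B=0 C=2)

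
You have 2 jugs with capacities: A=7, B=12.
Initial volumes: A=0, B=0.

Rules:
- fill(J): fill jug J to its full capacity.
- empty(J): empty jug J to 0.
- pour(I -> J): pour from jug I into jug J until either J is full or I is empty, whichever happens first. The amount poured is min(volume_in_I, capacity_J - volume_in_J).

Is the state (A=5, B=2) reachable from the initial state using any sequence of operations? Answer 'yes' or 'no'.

BFS explored all 38 reachable states.
Reachable set includes: (0,0), (0,1), (0,2), (0,3), (0,4), (0,5), (0,6), (0,7), (0,8), (0,9), (0,10), (0,11) ...
Target (A=5, B=2) not in reachable set → no.

Answer: no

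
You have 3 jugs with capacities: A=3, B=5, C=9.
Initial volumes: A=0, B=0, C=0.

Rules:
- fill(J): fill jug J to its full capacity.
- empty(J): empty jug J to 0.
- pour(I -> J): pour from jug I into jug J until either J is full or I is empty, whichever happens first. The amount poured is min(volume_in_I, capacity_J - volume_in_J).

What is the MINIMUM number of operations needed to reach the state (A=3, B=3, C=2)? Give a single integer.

Answer: 5

Derivation:
BFS from (A=0, B=0, C=0). One shortest path:
  1. fill(A) -> (A=3 B=0 C=0)
  2. fill(B) -> (A=3 B=5 C=0)
  3. pour(B -> C) -> (A=3 B=0 C=5)
  4. pour(A -> B) -> (A=0 B=3 C=5)
  5. pour(C -> A) -> (A=3 B=3 C=2)
Reached target in 5 moves.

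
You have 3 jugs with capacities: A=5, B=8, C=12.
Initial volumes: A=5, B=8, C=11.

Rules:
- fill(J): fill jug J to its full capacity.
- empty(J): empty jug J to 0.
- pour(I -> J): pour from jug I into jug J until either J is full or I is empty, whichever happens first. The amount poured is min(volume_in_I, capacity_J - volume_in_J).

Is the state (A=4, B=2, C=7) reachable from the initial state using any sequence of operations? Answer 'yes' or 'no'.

BFS explored all 394 reachable states.
Reachable set includes: (0,0,0), (0,0,1), (0,0,2), (0,0,3), (0,0,4), (0,0,5), (0,0,6), (0,0,7), (0,0,8), (0,0,9), (0,0,10), (0,0,11) ...
Target (A=4, B=2, C=7) not in reachable set → no.

Answer: no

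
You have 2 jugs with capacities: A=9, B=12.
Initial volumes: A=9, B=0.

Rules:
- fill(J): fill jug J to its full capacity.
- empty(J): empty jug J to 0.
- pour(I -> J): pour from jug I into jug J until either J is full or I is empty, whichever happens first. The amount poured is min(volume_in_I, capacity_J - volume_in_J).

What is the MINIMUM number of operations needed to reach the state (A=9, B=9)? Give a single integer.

BFS from (A=9, B=0). One shortest path:
  1. pour(A -> B) -> (A=0 B=9)
  2. fill(A) -> (A=9 B=9)
Reached target in 2 moves.

Answer: 2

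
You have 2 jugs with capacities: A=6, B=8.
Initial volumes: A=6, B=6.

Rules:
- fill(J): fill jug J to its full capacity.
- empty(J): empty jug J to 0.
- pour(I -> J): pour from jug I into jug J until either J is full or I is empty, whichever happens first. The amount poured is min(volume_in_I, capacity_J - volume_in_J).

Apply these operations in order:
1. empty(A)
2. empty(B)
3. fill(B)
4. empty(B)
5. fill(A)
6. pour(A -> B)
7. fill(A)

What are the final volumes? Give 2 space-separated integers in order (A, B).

Answer: 6 6

Derivation:
Step 1: empty(A) -> (A=0 B=6)
Step 2: empty(B) -> (A=0 B=0)
Step 3: fill(B) -> (A=0 B=8)
Step 4: empty(B) -> (A=0 B=0)
Step 5: fill(A) -> (A=6 B=0)
Step 6: pour(A -> B) -> (A=0 B=6)
Step 7: fill(A) -> (A=6 B=6)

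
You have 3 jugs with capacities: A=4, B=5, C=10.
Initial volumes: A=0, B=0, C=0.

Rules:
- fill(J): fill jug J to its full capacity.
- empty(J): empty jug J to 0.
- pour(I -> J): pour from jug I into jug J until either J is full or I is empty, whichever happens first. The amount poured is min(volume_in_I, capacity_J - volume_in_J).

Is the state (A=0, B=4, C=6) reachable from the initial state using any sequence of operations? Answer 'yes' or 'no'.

BFS from (A=0, B=0, C=0):
  1. fill(C) -> (A=0 B=0 C=10)
  2. pour(C -> A) -> (A=4 B=0 C=6)
  3. pour(A -> B) -> (A=0 B=4 C=6)
Target reached → yes.

Answer: yes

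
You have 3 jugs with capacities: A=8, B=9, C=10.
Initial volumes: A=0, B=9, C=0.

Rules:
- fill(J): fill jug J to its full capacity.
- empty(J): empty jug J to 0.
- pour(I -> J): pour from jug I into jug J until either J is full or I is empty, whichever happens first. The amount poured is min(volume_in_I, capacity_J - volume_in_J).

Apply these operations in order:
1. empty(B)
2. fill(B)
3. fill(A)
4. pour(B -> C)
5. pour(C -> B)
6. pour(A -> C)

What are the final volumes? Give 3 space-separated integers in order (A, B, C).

Step 1: empty(B) -> (A=0 B=0 C=0)
Step 2: fill(B) -> (A=0 B=9 C=0)
Step 3: fill(A) -> (A=8 B=9 C=0)
Step 4: pour(B -> C) -> (A=8 B=0 C=9)
Step 5: pour(C -> B) -> (A=8 B=9 C=0)
Step 6: pour(A -> C) -> (A=0 B=9 C=8)

Answer: 0 9 8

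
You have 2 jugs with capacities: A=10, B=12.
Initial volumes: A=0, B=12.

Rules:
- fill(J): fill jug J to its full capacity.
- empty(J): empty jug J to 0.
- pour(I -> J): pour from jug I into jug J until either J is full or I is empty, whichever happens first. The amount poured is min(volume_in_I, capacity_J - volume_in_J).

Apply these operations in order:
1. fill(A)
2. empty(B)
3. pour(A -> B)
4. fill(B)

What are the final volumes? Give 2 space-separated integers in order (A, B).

Answer: 0 12

Derivation:
Step 1: fill(A) -> (A=10 B=12)
Step 2: empty(B) -> (A=10 B=0)
Step 3: pour(A -> B) -> (A=0 B=10)
Step 4: fill(B) -> (A=0 B=12)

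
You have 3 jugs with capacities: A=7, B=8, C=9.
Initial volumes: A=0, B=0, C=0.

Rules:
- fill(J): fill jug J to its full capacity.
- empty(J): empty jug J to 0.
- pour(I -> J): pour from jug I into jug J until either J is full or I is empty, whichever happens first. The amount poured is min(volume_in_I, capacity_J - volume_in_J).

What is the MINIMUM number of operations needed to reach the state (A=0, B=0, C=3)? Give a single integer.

Answer: 7

Derivation:
BFS from (A=0, B=0, C=0). One shortest path:
  1. fill(B) -> (A=0 B=8 C=0)
  2. fill(C) -> (A=0 B=8 C=9)
  3. pour(B -> A) -> (A=7 B=1 C=9)
  4. empty(A) -> (A=0 B=1 C=9)
  5. pour(B -> A) -> (A=1 B=0 C=9)
  6. pour(C -> A) -> (A=7 B=0 C=3)
  7. empty(A) -> (A=0 B=0 C=3)
Reached target in 7 moves.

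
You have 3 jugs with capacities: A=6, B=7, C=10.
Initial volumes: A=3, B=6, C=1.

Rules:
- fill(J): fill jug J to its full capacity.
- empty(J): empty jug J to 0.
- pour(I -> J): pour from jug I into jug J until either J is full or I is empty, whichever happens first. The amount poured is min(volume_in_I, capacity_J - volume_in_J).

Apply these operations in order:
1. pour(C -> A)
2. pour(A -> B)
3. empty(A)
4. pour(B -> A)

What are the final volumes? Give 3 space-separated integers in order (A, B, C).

Step 1: pour(C -> A) -> (A=4 B=6 C=0)
Step 2: pour(A -> B) -> (A=3 B=7 C=0)
Step 3: empty(A) -> (A=0 B=7 C=0)
Step 4: pour(B -> A) -> (A=6 B=1 C=0)

Answer: 6 1 0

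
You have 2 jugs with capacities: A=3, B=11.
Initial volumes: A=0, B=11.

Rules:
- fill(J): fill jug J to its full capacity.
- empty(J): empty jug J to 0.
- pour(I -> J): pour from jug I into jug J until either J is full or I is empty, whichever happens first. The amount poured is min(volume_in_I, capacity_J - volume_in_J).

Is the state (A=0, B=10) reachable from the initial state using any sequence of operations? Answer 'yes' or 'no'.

BFS from (A=0, B=11):
  1. pour(B -> A) -> (A=3 B=8)
  2. empty(A) -> (A=0 B=8)
  3. pour(B -> A) -> (A=3 B=5)
  4. empty(A) -> (A=0 B=5)
  5. pour(B -> A) -> (A=3 B=2)
  6. empty(A) -> (A=0 B=2)
  7. pour(B -> A) -> (A=2 B=0)
  8. fill(B) -> (A=2 B=11)
  9. pour(B -> A) -> (A=3 B=10)
  10. empty(A) -> (A=0 B=10)
Target reached → yes.

Answer: yes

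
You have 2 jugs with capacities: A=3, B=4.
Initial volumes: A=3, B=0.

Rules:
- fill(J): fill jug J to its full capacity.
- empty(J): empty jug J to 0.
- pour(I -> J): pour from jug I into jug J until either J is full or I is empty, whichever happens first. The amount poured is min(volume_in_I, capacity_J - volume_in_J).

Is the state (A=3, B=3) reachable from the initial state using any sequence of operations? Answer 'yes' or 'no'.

BFS from (A=3, B=0):
  1. pour(A -> B) -> (A=0 B=3)
  2. fill(A) -> (A=3 B=3)
Target reached → yes.

Answer: yes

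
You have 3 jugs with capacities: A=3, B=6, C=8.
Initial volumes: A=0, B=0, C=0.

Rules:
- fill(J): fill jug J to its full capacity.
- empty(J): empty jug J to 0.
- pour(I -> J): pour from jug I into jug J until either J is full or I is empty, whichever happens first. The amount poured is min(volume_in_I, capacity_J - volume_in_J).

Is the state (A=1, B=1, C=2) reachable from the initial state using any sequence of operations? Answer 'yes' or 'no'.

BFS explored all 182 reachable states.
Reachable set includes: (0,0,0), (0,0,1), (0,0,2), (0,0,3), (0,0,4), (0,0,5), (0,0,6), (0,0,7), (0,0,8), (0,1,0), (0,1,1), (0,1,2) ...
Target (A=1, B=1, C=2) not in reachable set → no.

Answer: no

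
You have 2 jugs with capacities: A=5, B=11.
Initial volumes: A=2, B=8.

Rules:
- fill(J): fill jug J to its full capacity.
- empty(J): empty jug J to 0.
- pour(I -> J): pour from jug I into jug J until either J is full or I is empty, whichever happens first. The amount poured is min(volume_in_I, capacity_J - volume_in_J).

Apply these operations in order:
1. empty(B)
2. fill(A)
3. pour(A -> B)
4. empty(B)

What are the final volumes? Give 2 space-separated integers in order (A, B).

Answer: 0 0

Derivation:
Step 1: empty(B) -> (A=2 B=0)
Step 2: fill(A) -> (A=5 B=0)
Step 3: pour(A -> B) -> (A=0 B=5)
Step 4: empty(B) -> (A=0 B=0)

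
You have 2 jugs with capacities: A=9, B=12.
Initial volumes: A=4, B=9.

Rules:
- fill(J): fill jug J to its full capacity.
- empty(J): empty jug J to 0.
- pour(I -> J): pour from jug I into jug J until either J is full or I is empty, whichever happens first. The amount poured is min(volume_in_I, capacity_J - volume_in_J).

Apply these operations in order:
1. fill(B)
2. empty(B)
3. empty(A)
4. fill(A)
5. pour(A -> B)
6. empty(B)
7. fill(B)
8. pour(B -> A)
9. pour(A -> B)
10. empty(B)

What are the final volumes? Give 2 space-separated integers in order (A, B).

Answer: 0 0

Derivation:
Step 1: fill(B) -> (A=4 B=12)
Step 2: empty(B) -> (A=4 B=0)
Step 3: empty(A) -> (A=0 B=0)
Step 4: fill(A) -> (A=9 B=0)
Step 5: pour(A -> B) -> (A=0 B=9)
Step 6: empty(B) -> (A=0 B=0)
Step 7: fill(B) -> (A=0 B=12)
Step 8: pour(B -> A) -> (A=9 B=3)
Step 9: pour(A -> B) -> (A=0 B=12)
Step 10: empty(B) -> (A=0 B=0)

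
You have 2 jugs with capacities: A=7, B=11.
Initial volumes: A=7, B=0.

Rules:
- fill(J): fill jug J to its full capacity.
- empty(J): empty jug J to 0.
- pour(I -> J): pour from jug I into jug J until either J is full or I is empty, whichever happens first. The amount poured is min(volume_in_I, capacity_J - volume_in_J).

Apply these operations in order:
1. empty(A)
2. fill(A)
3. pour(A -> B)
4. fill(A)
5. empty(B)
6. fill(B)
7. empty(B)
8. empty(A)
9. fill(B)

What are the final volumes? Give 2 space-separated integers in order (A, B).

Answer: 0 11

Derivation:
Step 1: empty(A) -> (A=0 B=0)
Step 2: fill(A) -> (A=7 B=0)
Step 3: pour(A -> B) -> (A=0 B=7)
Step 4: fill(A) -> (A=7 B=7)
Step 5: empty(B) -> (A=7 B=0)
Step 6: fill(B) -> (A=7 B=11)
Step 7: empty(B) -> (A=7 B=0)
Step 8: empty(A) -> (A=0 B=0)
Step 9: fill(B) -> (A=0 B=11)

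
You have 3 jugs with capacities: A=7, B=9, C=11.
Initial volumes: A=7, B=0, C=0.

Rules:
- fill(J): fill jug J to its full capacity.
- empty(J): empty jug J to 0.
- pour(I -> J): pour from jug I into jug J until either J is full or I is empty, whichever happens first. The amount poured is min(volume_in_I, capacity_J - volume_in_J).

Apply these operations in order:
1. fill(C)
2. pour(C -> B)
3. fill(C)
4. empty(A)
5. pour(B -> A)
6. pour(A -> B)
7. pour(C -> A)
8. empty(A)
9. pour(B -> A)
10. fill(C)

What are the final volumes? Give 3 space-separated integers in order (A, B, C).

Step 1: fill(C) -> (A=7 B=0 C=11)
Step 2: pour(C -> B) -> (A=7 B=9 C=2)
Step 3: fill(C) -> (A=7 B=9 C=11)
Step 4: empty(A) -> (A=0 B=9 C=11)
Step 5: pour(B -> A) -> (A=7 B=2 C=11)
Step 6: pour(A -> B) -> (A=0 B=9 C=11)
Step 7: pour(C -> A) -> (A=7 B=9 C=4)
Step 8: empty(A) -> (A=0 B=9 C=4)
Step 9: pour(B -> A) -> (A=7 B=2 C=4)
Step 10: fill(C) -> (A=7 B=2 C=11)

Answer: 7 2 11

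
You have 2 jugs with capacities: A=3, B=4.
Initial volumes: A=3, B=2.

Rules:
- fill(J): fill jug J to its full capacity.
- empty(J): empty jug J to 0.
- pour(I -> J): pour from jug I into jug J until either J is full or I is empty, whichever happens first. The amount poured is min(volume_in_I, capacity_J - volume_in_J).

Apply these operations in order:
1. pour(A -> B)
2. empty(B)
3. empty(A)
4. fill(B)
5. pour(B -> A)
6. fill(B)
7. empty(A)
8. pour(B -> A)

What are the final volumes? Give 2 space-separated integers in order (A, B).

Step 1: pour(A -> B) -> (A=1 B=4)
Step 2: empty(B) -> (A=1 B=0)
Step 3: empty(A) -> (A=0 B=0)
Step 4: fill(B) -> (A=0 B=4)
Step 5: pour(B -> A) -> (A=3 B=1)
Step 6: fill(B) -> (A=3 B=4)
Step 7: empty(A) -> (A=0 B=4)
Step 8: pour(B -> A) -> (A=3 B=1)

Answer: 3 1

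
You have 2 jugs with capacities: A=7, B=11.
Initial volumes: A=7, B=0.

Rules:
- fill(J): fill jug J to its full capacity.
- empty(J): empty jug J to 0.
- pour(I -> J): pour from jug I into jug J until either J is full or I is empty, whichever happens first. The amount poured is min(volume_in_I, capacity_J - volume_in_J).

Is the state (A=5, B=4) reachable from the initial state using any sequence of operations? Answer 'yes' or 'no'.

BFS explored all 36 reachable states.
Reachable set includes: (0,0), (0,1), (0,2), (0,3), (0,4), (0,5), (0,6), (0,7), (0,8), (0,9), (0,10), (0,11) ...
Target (A=5, B=4) not in reachable set → no.

Answer: no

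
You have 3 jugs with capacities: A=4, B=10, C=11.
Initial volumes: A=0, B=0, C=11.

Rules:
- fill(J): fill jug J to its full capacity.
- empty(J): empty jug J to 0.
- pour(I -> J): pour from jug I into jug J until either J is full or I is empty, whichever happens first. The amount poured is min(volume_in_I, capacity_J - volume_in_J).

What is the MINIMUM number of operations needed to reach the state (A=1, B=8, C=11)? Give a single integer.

BFS from (A=0, B=0, C=11). One shortest path:
  1. fill(A) -> (A=4 B=0 C=11)
  2. pour(C -> B) -> (A=4 B=10 C=1)
  3. empty(B) -> (A=4 B=0 C=1)
  4. pour(A -> B) -> (A=0 B=4 C=1)
  5. fill(A) -> (A=4 B=4 C=1)
  6. pour(A -> B) -> (A=0 B=8 C=1)
  7. pour(C -> A) -> (A=1 B=8 C=0)
  8. fill(C) -> (A=1 B=8 C=11)
Reached target in 8 moves.

Answer: 8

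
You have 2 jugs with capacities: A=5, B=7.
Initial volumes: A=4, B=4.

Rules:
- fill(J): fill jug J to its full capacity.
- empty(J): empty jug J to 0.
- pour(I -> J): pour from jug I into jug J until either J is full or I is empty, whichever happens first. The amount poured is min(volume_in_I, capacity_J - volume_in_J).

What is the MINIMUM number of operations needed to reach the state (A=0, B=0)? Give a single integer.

BFS from (A=4, B=4). One shortest path:
  1. empty(A) -> (A=0 B=4)
  2. empty(B) -> (A=0 B=0)
Reached target in 2 moves.

Answer: 2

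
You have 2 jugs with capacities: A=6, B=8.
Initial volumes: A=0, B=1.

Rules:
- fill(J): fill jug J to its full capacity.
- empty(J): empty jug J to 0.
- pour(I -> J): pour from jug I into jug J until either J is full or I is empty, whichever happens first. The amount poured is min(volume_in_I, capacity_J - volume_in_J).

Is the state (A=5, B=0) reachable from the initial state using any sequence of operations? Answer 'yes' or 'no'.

Answer: yes

Derivation:
BFS from (A=0, B=1):
  1. fill(A) -> (A=6 B=1)
  2. pour(A -> B) -> (A=0 B=7)
  3. fill(A) -> (A=6 B=7)
  4. pour(A -> B) -> (A=5 B=8)
  5. empty(B) -> (A=5 B=0)
Target reached → yes.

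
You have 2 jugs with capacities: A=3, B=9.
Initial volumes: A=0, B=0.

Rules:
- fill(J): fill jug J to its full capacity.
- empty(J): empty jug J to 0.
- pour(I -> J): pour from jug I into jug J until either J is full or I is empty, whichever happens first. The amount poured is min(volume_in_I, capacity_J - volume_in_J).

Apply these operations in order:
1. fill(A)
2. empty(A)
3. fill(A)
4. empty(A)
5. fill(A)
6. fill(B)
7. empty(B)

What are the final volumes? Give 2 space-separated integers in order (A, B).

Step 1: fill(A) -> (A=3 B=0)
Step 2: empty(A) -> (A=0 B=0)
Step 3: fill(A) -> (A=3 B=0)
Step 4: empty(A) -> (A=0 B=0)
Step 5: fill(A) -> (A=3 B=0)
Step 6: fill(B) -> (A=3 B=9)
Step 7: empty(B) -> (A=3 B=0)

Answer: 3 0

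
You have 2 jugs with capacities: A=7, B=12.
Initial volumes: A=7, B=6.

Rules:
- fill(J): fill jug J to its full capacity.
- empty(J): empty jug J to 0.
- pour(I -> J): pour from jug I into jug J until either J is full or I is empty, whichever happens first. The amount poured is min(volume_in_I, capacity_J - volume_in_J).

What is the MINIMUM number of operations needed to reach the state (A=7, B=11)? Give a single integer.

Answer: 4

Derivation:
BFS from (A=7, B=6). One shortest path:
  1. empty(A) -> (A=0 B=6)
  2. pour(B -> A) -> (A=6 B=0)
  3. fill(B) -> (A=6 B=12)
  4. pour(B -> A) -> (A=7 B=11)
Reached target in 4 moves.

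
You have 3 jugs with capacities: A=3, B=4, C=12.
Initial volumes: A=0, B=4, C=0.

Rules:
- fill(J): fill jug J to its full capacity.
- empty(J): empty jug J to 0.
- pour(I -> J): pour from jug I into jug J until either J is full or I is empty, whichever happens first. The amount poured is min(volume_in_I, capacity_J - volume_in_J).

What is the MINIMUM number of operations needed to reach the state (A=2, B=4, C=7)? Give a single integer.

BFS from (A=0, B=4, C=0). One shortest path:
  1. fill(A) -> (A=3 B=4 C=0)
  2. pour(A -> C) -> (A=0 B=4 C=3)
  3. fill(A) -> (A=3 B=4 C=3)
  4. pour(B -> C) -> (A=3 B=0 C=7)
  5. pour(A -> B) -> (A=0 B=3 C=7)
  6. fill(A) -> (A=3 B=3 C=7)
  7. pour(A -> B) -> (A=2 B=4 C=7)
Reached target in 7 moves.

Answer: 7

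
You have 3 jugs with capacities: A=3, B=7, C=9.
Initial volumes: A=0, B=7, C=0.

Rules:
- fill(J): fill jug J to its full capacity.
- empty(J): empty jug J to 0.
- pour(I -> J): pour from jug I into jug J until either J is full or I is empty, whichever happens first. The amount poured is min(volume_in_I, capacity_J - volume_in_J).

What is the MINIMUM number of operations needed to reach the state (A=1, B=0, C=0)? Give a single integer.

Answer: 4

Derivation:
BFS from (A=0, B=7, C=0). One shortest path:
  1. fill(A) -> (A=3 B=7 C=0)
  2. pour(B -> C) -> (A=3 B=0 C=7)
  3. pour(A -> C) -> (A=1 B=0 C=9)
  4. empty(C) -> (A=1 B=0 C=0)
Reached target in 4 moves.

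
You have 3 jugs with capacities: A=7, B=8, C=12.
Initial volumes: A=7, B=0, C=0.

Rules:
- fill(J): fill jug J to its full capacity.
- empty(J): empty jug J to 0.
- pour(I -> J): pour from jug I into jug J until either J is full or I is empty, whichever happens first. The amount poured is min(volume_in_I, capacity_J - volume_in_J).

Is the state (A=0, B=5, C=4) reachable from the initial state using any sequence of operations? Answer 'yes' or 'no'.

Answer: yes

Derivation:
BFS from (A=7, B=0, C=0):
  1. empty(A) -> (A=0 B=0 C=0)
  2. fill(B) -> (A=0 B=8 C=0)
  3. pour(B -> C) -> (A=0 B=0 C=8)
  4. fill(B) -> (A=0 B=8 C=8)
  5. pour(B -> C) -> (A=0 B=4 C=12)
  6. pour(B -> A) -> (A=4 B=0 C=12)
  7. pour(C -> B) -> (A=4 B=8 C=4)
  8. pour(B -> A) -> (A=7 B=5 C=4)
  9. empty(A) -> (A=0 B=5 C=4)
Target reached → yes.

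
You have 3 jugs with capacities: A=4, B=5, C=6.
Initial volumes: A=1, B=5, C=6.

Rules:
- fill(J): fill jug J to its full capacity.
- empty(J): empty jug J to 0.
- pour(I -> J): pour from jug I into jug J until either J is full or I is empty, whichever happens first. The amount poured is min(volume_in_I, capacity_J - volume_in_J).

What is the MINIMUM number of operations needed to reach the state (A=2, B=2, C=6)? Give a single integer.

BFS from (A=1, B=5, C=6). One shortest path:
  1. empty(C) -> (A=1 B=5 C=0)
  2. pour(B -> A) -> (A=4 B=2 C=0)
  3. pour(A -> C) -> (A=0 B=2 C=4)
  4. fill(A) -> (A=4 B=2 C=4)
  5. pour(A -> C) -> (A=2 B=2 C=6)
Reached target in 5 moves.

Answer: 5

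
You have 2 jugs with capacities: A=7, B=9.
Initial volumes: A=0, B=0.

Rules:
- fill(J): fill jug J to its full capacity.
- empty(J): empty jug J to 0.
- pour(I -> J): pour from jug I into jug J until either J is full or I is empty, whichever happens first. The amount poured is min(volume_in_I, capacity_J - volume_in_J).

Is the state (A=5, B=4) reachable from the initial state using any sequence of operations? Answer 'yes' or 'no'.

Answer: no

Derivation:
BFS explored all 32 reachable states.
Reachable set includes: (0,0), (0,1), (0,2), (0,3), (0,4), (0,5), (0,6), (0,7), (0,8), (0,9), (1,0), (1,9) ...
Target (A=5, B=4) not in reachable set → no.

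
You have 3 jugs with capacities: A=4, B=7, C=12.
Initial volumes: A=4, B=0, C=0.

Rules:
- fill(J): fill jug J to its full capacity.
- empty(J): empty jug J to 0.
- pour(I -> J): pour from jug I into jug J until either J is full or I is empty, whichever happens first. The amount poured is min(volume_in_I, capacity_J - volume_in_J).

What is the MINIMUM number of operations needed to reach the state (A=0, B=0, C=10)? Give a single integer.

BFS from (A=4, B=0, C=0). One shortest path:
  1. empty(A) -> (A=0 B=0 C=0)
  2. fill(B) -> (A=0 B=7 C=0)
  3. pour(B -> A) -> (A=4 B=3 C=0)
  4. empty(A) -> (A=0 B=3 C=0)
  5. pour(B -> C) -> (A=0 B=0 C=3)
  6. fill(B) -> (A=0 B=7 C=3)
  7. pour(B -> C) -> (A=0 B=0 C=10)
Reached target in 7 moves.

Answer: 7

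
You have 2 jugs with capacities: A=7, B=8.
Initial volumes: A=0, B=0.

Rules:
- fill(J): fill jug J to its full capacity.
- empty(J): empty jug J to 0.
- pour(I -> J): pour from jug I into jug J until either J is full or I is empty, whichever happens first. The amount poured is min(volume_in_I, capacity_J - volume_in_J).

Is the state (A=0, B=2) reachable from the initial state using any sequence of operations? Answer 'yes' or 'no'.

BFS from (A=0, B=0):
  1. fill(B) -> (A=0 B=8)
  2. pour(B -> A) -> (A=7 B=1)
  3. empty(A) -> (A=0 B=1)
  4. pour(B -> A) -> (A=1 B=0)
  5. fill(B) -> (A=1 B=8)
  6. pour(B -> A) -> (A=7 B=2)
  7. empty(A) -> (A=0 B=2)
Target reached → yes.

Answer: yes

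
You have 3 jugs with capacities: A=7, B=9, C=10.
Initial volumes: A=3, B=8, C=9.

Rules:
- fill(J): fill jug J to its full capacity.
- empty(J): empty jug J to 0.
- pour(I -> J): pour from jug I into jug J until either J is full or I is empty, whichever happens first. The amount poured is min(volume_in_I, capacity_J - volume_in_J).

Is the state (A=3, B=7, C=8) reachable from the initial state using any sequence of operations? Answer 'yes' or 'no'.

Answer: no

Derivation:
BFS explored all 449 reachable states.
Reachable set includes: (0,0,0), (0,0,1), (0,0,2), (0,0,3), (0,0,4), (0,0,5), (0,0,6), (0,0,7), (0,0,8), (0,0,9), (0,0,10), (0,1,0) ...
Target (A=3, B=7, C=8) not in reachable set → no.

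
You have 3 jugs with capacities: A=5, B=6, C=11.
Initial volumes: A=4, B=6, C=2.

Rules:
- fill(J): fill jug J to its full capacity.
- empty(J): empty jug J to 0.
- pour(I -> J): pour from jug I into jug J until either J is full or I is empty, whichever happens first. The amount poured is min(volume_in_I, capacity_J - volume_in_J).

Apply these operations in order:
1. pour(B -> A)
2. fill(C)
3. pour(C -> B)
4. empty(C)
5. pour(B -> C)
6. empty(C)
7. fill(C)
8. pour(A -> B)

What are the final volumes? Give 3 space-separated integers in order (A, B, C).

Answer: 0 5 11

Derivation:
Step 1: pour(B -> A) -> (A=5 B=5 C=2)
Step 2: fill(C) -> (A=5 B=5 C=11)
Step 3: pour(C -> B) -> (A=5 B=6 C=10)
Step 4: empty(C) -> (A=5 B=6 C=0)
Step 5: pour(B -> C) -> (A=5 B=0 C=6)
Step 6: empty(C) -> (A=5 B=0 C=0)
Step 7: fill(C) -> (A=5 B=0 C=11)
Step 8: pour(A -> B) -> (A=0 B=5 C=11)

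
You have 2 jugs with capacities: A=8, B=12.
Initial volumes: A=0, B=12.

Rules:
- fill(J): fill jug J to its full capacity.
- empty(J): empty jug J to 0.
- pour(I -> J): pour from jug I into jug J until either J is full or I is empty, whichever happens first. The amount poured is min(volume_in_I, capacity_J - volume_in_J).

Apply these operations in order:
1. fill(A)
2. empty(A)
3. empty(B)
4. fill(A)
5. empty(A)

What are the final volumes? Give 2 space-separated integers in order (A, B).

Answer: 0 0

Derivation:
Step 1: fill(A) -> (A=8 B=12)
Step 2: empty(A) -> (A=0 B=12)
Step 3: empty(B) -> (A=0 B=0)
Step 4: fill(A) -> (A=8 B=0)
Step 5: empty(A) -> (A=0 B=0)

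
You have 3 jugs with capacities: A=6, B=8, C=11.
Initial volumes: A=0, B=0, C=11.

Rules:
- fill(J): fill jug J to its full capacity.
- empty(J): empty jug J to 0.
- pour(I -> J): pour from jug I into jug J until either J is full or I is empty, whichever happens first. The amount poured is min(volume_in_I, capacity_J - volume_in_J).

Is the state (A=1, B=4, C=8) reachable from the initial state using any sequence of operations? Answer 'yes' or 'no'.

BFS explored all 406 reachable states.
Reachable set includes: (0,0,0), (0,0,1), (0,0,2), (0,0,3), (0,0,4), (0,0,5), (0,0,6), (0,0,7), (0,0,8), (0,0,9), (0,0,10), (0,0,11) ...
Target (A=1, B=4, C=8) not in reachable set → no.

Answer: no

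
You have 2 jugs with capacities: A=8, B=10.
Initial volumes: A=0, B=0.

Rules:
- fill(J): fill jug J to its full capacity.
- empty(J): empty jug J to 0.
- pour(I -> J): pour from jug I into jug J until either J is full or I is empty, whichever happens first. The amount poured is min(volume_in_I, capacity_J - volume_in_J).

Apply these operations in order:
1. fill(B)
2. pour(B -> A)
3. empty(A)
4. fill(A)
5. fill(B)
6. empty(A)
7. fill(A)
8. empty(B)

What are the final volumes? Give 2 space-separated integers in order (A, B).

Step 1: fill(B) -> (A=0 B=10)
Step 2: pour(B -> A) -> (A=8 B=2)
Step 3: empty(A) -> (A=0 B=2)
Step 4: fill(A) -> (A=8 B=2)
Step 5: fill(B) -> (A=8 B=10)
Step 6: empty(A) -> (A=0 B=10)
Step 7: fill(A) -> (A=8 B=10)
Step 8: empty(B) -> (A=8 B=0)

Answer: 8 0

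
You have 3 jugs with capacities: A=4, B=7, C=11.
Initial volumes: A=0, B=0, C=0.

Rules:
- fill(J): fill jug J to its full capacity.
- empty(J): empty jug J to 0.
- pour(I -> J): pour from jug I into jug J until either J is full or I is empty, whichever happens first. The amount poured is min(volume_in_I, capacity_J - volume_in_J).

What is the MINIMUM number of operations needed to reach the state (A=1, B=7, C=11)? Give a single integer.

BFS from (A=0, B=0, C=0). One shortest path:
  1. fill(A) -> (A=4 B=0 C=0)
  2. fill(C) -> (A=4 B=0 C=11)
  3. pour(A -> B) -> (A=0 B=4 C=11)
  4. fill(A) -> (A=4 B=4 C=11)
  5. pour(A -> B) -> (A=1 B=7 C=11)
Reached target in 5 moves.

Answer: 5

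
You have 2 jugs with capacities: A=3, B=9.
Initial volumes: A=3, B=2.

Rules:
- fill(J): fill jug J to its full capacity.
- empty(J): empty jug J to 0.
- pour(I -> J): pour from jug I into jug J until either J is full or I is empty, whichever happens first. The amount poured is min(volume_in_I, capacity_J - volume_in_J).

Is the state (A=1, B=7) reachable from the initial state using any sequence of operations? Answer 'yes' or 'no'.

Answer: no

Derivation:
BFS explored all 16 reachable states.
Reachable set includes: (0,0), (0,2), (0,3), (0,5), (0,6), (0,8), (0,9), (2,0), (2,9), (3,0), (3,2), (3,3) ...
Target (A=1, B=7) not in reachable set → no.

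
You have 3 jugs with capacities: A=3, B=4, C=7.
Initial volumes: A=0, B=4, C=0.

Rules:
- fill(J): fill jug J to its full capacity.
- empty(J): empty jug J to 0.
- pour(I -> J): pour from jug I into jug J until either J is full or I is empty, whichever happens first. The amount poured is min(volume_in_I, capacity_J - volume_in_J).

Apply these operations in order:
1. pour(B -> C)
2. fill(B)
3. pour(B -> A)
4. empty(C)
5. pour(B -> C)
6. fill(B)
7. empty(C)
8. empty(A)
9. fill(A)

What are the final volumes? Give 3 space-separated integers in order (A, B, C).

Step 1: pour(B -> C) -> (A=0 B=0 C=4)
Step 2: fill(B) -> (A=0 B=4 C=4)
Step 3: pour(B -> A) -> (A=3 B=1 C=4)
Step 4: empty(C) -> (A=3 B=1 C=0)
Step 5: pour(B -> C) -> (A=3 B=0 C=1)
Step 6: fill(B) -> (A=3 B=4 C=1)
Step 7: empty(C) -> (A=3 B=4 C=0)
Step 8: empty(A) -> (A=0 B=4 C=0)
Step 9: fill(A) -> (A=3 B=4 C=0)

Answer: 3 4 0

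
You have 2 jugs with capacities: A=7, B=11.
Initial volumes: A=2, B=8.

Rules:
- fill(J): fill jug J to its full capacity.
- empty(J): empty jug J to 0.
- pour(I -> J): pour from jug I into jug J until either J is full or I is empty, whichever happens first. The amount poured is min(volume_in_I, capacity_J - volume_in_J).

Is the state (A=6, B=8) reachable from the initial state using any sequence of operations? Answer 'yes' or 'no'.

BFS explored all 37 reachable states.
Reachable set includes: (0,0), (0,1), (0,2), (0,3), (0,4), (0,5), (0,6), (0,7), (0,8), (0,9), (0,10), (0,11) ...
Target (A=6, B=8) not in reachable set → no.

Answer: no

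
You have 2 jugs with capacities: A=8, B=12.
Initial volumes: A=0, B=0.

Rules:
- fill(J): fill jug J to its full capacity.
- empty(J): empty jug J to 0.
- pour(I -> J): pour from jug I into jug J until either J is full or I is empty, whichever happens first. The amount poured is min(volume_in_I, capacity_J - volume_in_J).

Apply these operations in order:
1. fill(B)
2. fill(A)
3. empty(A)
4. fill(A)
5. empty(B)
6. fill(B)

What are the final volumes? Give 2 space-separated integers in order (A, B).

Answer: 8 12

Derivation:
Step 1: fill(B) -> (A=0 B=12)
Step 2: fill(A) -> (A=8 B=12)
Step 3: empty(A) -> (A=0 B=12)
Step 4: fill(A) -> (A=8 B=12)
Step 5: empty(B) -> (A=8 B=0)
Step 6: fill(B) -> (A=8 B=12)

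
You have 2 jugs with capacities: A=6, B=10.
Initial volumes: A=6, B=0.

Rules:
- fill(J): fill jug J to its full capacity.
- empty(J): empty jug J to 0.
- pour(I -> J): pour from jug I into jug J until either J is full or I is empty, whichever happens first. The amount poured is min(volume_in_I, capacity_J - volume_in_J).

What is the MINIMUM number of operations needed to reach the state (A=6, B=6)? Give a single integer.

Answer: 2

Derivation:
BFS from (A=6, B=0). One shortest path:
  1. pour(A -> B) -> (A=0 B=6)
  2. fill(A) -> (A=6 B=6)
Reached target in 2 moves.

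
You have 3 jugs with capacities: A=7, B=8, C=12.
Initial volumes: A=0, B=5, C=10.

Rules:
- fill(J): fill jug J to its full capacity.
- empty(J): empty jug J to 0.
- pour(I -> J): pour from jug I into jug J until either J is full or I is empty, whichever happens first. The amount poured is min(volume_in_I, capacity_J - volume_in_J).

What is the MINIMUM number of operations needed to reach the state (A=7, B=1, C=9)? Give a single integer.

BFS from (A=0, B=5, C=10). One shortest path:
  1. fill(C) -> (A=0 B=5 C=12)
  2. pour(C -> B) -> (A=0 B=8 C=9)
  3. pour(B -> A) -> (A=7 B=1 C=9)
Reached target in 3 moves.

Answer: 3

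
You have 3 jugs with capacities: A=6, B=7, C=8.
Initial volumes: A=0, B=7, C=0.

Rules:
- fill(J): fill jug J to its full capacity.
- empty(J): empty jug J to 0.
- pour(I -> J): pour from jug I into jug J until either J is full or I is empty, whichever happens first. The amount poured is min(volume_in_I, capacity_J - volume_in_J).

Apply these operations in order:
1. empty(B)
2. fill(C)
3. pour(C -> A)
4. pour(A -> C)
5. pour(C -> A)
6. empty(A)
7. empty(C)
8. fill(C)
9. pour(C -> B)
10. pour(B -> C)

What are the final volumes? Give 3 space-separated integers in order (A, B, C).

Step 1: empty(B) -> (A=0 B=0 C=0)
Step 2: fill(C) -> (A=0 B=0 C=8)
Step 3: pour(C -> A) -> (A=6 B=0 C=2)
Step 4: pour(A -> C) -> (A=0 B=0 C=8)
Step 5: pour(C -> A) -> (A=6 B=0 C=2)
Step 6: empty(A) -> (A=0 B=0 C=2)
Step 7: empty(C) -> (A=0 B=0 C=0)
Step 8: fill(C) -> (A=0 B=0 C=8)
Step 9: pour(C -> B) -> (A=0 B=7 C=1)
Step 10: pour(B -> C) -> (A=0 B=0 C=8)

Answer: 0 0 8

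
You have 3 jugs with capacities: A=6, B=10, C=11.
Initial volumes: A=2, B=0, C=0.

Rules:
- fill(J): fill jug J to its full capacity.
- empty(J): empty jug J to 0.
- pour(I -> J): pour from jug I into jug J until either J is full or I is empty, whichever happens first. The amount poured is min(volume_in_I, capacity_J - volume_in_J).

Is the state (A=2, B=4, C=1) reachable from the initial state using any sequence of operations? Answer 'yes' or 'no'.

BFS explored all 474 reachable states.
Reachable set includes: (0,0,0), (0,0,1), (0,0,2), (0,0,3), (0,0,4), (0,0,5), (0,0,6), (0,0,7), (0,0,8), (0,0,9), (0,0,10), (0,0,11) ...
Target (A=2, B=4, C=1) not in reachable set → no.

Answer: no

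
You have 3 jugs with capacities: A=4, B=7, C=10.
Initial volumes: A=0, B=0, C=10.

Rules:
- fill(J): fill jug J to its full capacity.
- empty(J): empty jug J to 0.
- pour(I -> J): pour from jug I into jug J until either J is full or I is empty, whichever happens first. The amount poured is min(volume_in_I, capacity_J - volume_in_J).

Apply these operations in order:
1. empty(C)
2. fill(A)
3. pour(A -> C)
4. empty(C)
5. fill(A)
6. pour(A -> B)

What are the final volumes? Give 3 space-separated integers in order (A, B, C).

Step 1: empty(C) -> (A=0 B=0 C=0)
Step 2: fill(A) -> (A=4 B=0 C=0)
Step 3: pour(A -> C) -> (A=0 B=0 C=4)
Step 4: empty(C) -> (A=0 B=0 C=0)
Step 5: fill(A) -> (A=4 B=0 C=0)
Step 6: pour(A -> B) -> (A=0 B=4 C=0)

Answer: 0 4 0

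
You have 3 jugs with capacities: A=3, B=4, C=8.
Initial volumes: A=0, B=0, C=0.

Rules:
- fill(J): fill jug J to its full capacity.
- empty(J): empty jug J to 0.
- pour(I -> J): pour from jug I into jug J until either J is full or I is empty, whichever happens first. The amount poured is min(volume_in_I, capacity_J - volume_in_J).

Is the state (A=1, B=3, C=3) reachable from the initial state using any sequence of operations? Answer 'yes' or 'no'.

BFS explored all 138 reachable states.
Reachable set includes: (0,0,0), (0,0,1), (0,0,2), (0,0,3), (0,0,4), (0,0,5), (0,0,6), (0,0,7), (0,0,8), (0,1,0), (0,1,1), (0,1,2) ...
Target (A=1, B=3, C=3) not in reachable set → no.

Answer: no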